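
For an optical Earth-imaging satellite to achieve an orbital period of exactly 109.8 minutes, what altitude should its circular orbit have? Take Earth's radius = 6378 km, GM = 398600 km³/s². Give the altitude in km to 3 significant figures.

1220 km

T = 109.8 min = 6588.0 s.
From T = 2π√(a³/μ): a = (μ T²/4π²)^(1/3) = (398600 × 6588.0² / 4π²)^(1/3) = 7596 km.
Altitude h = a − R = 7596 − 6378 = 1218 km.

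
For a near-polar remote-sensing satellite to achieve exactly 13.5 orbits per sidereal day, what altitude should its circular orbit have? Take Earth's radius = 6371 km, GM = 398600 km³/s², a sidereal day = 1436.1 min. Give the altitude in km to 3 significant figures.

Required period T = 86166 / 13.5 = 6382.7 s.
From T = 2π√(a³/μ): a = (μ T²/4π²)^(1/3) = (398600 × 6382.7² / 4π²)^(1/3) = 7437 km.
Altitude h = a − R = 7437 − 6371 = 1066 km.

1070 km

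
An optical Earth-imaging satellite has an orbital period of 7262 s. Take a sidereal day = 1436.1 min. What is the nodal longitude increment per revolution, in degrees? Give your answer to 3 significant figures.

30.3°

During one orbit Earth rotates (7262.0 / 86166) × 360° = 30.34°.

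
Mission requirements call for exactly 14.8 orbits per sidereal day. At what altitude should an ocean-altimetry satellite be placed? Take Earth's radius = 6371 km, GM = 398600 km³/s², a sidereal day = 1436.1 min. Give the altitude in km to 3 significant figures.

624 km

Required period T = 86166 / 14.8 = 5822.0 s.
From T = 2π√(a³/μ): a = (μ T²/4π²)^(1/3) = (398600 × 5822.0² / 4π²)^(1/3) = 6995 km.
Altitude h = a − R = 6995 − 6371 = 624 km.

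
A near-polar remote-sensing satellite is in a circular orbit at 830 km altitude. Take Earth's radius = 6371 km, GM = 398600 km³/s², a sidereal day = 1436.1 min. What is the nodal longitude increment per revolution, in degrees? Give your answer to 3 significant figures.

Semi-major axis a = 6371 + 830 = 7201 km. Period T = 2π√(a³/μ) = 2π√(7201³/398600) = 6081.4 s = 101.36 min.
During one orbit Earth rotates (6081.4 / 86166) × 360° = 25.41°.

25.4°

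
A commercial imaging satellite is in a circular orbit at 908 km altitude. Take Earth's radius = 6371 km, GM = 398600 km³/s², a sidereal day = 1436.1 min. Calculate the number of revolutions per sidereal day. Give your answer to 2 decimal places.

13.94

Semi-major axis a = 6371 + 908 = 7279 km. Period T = 2π√(a³/μ) = 2π√(7279³/398600) = 6180.4 s = 103.01 min.
Orbits per sidereal day = 86166 / 6180.4 = 13.942.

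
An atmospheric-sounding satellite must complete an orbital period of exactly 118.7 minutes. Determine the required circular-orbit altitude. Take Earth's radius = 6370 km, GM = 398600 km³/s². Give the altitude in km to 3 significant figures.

T = 118.7 min = 7122.0 s.
From T = 2π√(a³/μ): a = (μ T²/4π²)^(1/3) = (398600 × 7122.0² / 4π²)^(1/3) = 8001 km.
Altitude h = a − R = 8001 − 6370 = 1631 km.

1630 km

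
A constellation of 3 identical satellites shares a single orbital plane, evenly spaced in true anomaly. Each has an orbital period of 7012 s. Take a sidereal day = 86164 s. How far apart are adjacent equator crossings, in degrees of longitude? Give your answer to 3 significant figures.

9.77°

Single-satellite node shift = (7012.0/86164) × 360° = 29.30°.
With 3 satellites evenly phased, successive equator crossings are 29.30/3 = 9.766° apart.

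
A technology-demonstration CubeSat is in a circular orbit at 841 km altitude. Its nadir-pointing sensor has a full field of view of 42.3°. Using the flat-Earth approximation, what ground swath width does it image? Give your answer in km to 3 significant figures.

651 km

Half-angle = 42.3°/2 = 21.15°.
Swath width ≈ 2h·tan(θ/2) = 2 × 841 × tan(21.15°) = 650.7 km.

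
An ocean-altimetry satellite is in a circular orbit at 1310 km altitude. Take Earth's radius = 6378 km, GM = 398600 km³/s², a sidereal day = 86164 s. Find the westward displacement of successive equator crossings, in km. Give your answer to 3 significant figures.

3120 km

Semi-major axis a = 6378 + 1310 = 7688 km. Period T = 2π√(a³/μ) = 2π√(7688³/398600) = 6708.6 s = 111.81 min.
During one orbit Earth rotates (6708.6 / 86164) × 360° = 28.03°.
At the equator that is 28.03° × (2π·6378/360) km/° = 28.03 × 111.3 = 3120 km.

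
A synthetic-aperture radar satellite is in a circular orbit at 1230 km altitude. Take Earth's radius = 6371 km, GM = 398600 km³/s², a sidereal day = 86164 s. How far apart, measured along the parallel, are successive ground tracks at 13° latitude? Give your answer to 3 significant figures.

2990 km

Semi-major axis a = 6371 + 1230 = 7601 km. Period T = 2π√(a³/μ) = 2π√(7601³/398600) = 6595.0 s = 109.92 min.
Node shift per orbit = (6595.0/86164) × 360° = 27.55°.
Equatorial spacing = 27.55 × 111.2 km/° = 3064 km.
At 13° latitude, spacing = 3064 × cos(13°) = 2985 km.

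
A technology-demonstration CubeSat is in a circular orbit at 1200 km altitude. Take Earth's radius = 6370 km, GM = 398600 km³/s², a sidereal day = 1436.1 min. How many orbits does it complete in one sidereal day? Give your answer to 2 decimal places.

13.15

Semi-major axis a = 6370 + 1200 = 7570 km. Period T = 2π√(a³/μ) = 2π√(7570³/398600) = 6554.7 s = 109.25 min.
Orbits per sidereal day = 86166 / 6554.7 = 13.146.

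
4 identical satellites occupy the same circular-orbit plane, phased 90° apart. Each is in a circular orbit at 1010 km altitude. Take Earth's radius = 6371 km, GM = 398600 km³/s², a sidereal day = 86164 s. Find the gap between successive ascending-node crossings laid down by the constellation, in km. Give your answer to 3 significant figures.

Semi-major axis a = 6371 + 1010 = 7381 km. Period T = 2π√(a³/μ) = 2π√(7381³/398600) = 6310.8 s = 105.18 min.
Single-satellite node shift = (6310.8/86164) × 360° = 26.37°.
With 4 satellites evenly phased, successive equator crossings are 26.37/4 = 6.592° apart.
That is 6.592 × 111.2 = 733 km at the equator.

733 km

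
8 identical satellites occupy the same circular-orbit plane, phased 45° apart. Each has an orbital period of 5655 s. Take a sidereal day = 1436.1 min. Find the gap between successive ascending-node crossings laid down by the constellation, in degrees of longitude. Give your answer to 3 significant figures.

Single-satellite node shift = (5655.0/86166) × 360° = 23.63°.
With 8 satellites evenly phased, successive equator crossings are 23.63/8 = 2.953° apart.

2.95°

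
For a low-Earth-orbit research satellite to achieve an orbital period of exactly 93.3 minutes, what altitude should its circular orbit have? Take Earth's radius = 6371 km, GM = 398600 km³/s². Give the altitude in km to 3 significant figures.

443 km

T = 93.3 min = 5598.0 s.
From T = 2π√(a³/μ): a = (μ T²/4π²)^(1/3) = (398600 × 5598.0² / 4π²)^(1/3) = 6814 km.
Altitude h = a − R = 6814 − 6371 = 443 km.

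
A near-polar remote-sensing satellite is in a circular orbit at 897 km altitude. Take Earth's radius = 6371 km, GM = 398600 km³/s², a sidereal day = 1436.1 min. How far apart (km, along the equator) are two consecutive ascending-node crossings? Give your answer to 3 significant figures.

2860 km

Semi-major axis a = 6371 + 897 = 7268 km. Period T = 2π√(a³/μ) = 2π√(7268³/398600) = 6166.4 s = 102.77 min.
During one orbit Earth rotates (6166.4 / 86166) × 360° = 25.76°.
At the equator that is 25.76° × (2π·6371/360) km/° = 25.76 × 111.2 = 2865 km.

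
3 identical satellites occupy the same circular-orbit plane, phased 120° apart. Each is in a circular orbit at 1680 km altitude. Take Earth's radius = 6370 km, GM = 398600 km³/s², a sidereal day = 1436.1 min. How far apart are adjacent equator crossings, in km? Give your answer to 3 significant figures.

Semi-major axis a = 6370 + 1680 = 8050 km. Period T = 2π√(a³/μ) = 2π√(8050³/398600) = 7187.9 s = 119.80 min.
Single-satellite node shift = (7187.9/86166) × 360° = 30.03°.
With 3 satellites evenly phased, successive equator crossings are 30.03/3 = 10.010° apart.
That is 10.010 × 111.2 = 1113 km at the equator.

1110 km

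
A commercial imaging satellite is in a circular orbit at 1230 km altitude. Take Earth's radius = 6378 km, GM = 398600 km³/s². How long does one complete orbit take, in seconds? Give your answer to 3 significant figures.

6600 seconds

Semi-major axis a = 6378 + 1230 = 7608 km. Period T = 2π√(a³/μ) = 2π√(7608³/398600) = 6604.2 s = 110.07 min.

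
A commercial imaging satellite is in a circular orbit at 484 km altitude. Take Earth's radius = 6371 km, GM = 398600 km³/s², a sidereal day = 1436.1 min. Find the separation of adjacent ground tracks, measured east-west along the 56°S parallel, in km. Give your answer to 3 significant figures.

Semi-major axis a = 6371 + 484 = 6855 km. Period T = 2π√(a³/μ) = 2π√(6855³/398600) = 5648.4 s = 94.14 min.
Node shift per orbit = (5648.4/86166) × 360° = 23.60°.
Equatorial spacing = 23.60 × 111.2 km/° = 2624 km.
At 56° latitude, spacing = 2624 × cos(56°) = 1467 km.

1470 km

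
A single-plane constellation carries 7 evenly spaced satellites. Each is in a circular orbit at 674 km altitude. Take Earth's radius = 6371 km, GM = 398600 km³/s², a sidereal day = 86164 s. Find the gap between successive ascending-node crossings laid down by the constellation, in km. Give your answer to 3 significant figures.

Semi-major axis a = 6371 + 674 = 7045 km. Period T = 2π√(a³/μ) = 2π√(7045³/398600) = 5884.8 s = 98.08 min.
Single-satellite node shift = (5884.8/86164) × 360° = 24.59°.
With 7 satellites evenly phased, successive equator crossings are 24.59/7 = 3.512° apart.
That is 3.512 × 111.2 = 391 km at the equator.

391 km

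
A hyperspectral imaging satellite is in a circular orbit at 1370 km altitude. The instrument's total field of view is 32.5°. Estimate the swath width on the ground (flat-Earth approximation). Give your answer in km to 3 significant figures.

Half-angle = 32.5°/2 = 16.25°.
Swath width ≈ 2h·tan(θ/2) = 2 × 1370 × tan(16.25°) = 798.6 km.

799 km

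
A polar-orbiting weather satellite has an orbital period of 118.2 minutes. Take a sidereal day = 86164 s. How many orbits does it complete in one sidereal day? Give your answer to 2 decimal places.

12.15

T = 118.2 min = 7092.0 s.
Orbits per sidereal day = 86164 / 7092.0 = 12.149.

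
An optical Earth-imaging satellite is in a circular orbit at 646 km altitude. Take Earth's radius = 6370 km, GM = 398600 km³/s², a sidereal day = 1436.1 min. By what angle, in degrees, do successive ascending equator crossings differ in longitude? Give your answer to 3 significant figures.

24.4°

Semi-major axis a = 6370 + 646 = 7016 km. Period T = 2π√(a³/μ) = 2π√(7016³/398600) = 5848.5 s = 97.48 min.
During one orbit Earth rotates (5848.5 / 86166) × 360° = 24.43°.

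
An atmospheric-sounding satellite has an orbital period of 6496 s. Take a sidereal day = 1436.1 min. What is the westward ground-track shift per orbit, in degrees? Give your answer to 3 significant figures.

During one orbit Earth rotates (6496.0 / 86166) × 360° = 27.14°.

27.1°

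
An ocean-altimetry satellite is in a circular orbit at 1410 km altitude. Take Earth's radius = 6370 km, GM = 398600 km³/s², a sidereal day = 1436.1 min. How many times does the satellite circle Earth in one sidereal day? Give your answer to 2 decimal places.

Semi-major axis a = 6370 + 1410 = 7780 km. Period T = 2π√(a³/μ) = 2π√(7780³/398600) = 6829.4 s = 113.82 min.
Orbits per sidereal day = 86166 / 6829.4 = 12.617.

12.62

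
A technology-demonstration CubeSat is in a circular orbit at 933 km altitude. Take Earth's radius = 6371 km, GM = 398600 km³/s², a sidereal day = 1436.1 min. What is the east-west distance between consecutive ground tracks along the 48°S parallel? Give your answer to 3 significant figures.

1930 km

Semi-major axis a = 6371 + 933 = 7304 km. Period T = 2π√(a³/μ) = 2π√(7304³/398600) = 6212.3 s = 103.54 min.
Node shift per orbit = (6212.3/86166) × 360° = 25.95°.
Equatorial spacing = 25.95 × 111.2 km/° = 2886 km.
At 48° latitude, spacing = 2886 × cos(48°) = 1931 km.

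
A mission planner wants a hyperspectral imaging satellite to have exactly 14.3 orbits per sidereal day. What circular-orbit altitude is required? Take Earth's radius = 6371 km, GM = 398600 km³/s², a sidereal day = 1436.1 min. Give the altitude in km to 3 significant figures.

Required period T = 86166 / 14.3 = 6025.6 s.
From T = 2π√(a³/μ): a = (μ T²/4π²)^(1/3) = (398600 × 6025.6² / 4π²)^(1/3) = 7157 km.
Altitude h = a − R = 7157 − 6371 = 786 km.

786 km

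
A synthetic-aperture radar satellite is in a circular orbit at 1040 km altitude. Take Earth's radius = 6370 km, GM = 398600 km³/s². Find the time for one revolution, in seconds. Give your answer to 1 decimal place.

Semi-major axis a = 6370 + 1040 = 7410 km. Period T = 2π√(a³/μ) = 2π√(7410³/398600) = 6348.0 s = 105.80 min.

6348.0 seconds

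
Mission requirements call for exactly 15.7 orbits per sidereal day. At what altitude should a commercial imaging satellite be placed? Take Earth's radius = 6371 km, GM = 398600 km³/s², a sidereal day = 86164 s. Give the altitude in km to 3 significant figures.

Required period T = 86164 / 15.7 = 5488.2 s.
From T = 2π√(a³/μ): a = (μ T²/4π²)^(1/3) = (398600 × 5488.2² / 4π²)^(1/3) = 6725 km.
Altitude h = a − R = 6725 − 6371 = 354 km.

354 km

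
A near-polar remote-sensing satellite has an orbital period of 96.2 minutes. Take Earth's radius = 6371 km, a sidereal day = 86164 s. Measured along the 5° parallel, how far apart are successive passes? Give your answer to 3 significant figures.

2670 km

T = 96.2 min = 5772.0 s.
Node shift per orbit = (5772.0/86164) × 360° = 24.12°.
Equatorial spacing = 24.12 × 111.2 km/° = 2682 km.
At 5° latitude, spacing = 2682 × cos(5°) = 2671 km.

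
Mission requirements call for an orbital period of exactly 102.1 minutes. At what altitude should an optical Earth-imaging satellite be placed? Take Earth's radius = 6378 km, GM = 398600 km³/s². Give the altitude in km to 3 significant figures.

T = 102.1 min = 6126.0 s.
From T = 2π√(a³/μ): a = (μ T²/4π²)^(1/3) = (398600 × 6126.0² / 4π²)^(1/3) = 7236 km.
Altitude h = a − R = 7236 − 6378 = 858 km.

858 km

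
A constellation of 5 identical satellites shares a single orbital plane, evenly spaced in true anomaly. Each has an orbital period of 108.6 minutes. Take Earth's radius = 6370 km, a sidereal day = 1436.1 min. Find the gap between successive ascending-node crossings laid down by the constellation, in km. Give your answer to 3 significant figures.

605 km

T = 108.6 min = 6516.0 s.
Single-satellite node shift = (6516.0/86166) × 360° = 27.22°.
With 5 satellites evenly phased, successive equator crossings are 27.22/5 = 5.445° apart.
That is 5.445 × 111.2 = 605 km at the equator.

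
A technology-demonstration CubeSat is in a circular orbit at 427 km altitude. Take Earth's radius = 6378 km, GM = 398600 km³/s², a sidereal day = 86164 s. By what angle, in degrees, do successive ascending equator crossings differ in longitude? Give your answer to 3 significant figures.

23.3°

Semi-major axis a = 6378 + 427 = 6805 km. Period T = 2π√(a³/μ) = 2π√(6805³/398600) = 5586.7 s = 93.11 min.
During one orbit Earth rotates (5586.7 / 86164) × 360° = 23.34°.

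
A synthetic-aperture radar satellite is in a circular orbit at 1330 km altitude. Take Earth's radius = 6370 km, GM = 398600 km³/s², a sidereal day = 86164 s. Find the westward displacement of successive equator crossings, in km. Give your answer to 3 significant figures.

Semi-major axis a = 6370 + 1330 = 7700 km. Period T = 2π√(a³/μ) = 2π√(7700³/398600) = 6724.3 s = 112.07 min.
During one orbit Earth rotates (6724.3 / 86164) × 360° = 28.09°.
At the equator that is 28.09° × (2π·6370/360) km/° = 28.09 × 111.2 = 3123 km.

3120 km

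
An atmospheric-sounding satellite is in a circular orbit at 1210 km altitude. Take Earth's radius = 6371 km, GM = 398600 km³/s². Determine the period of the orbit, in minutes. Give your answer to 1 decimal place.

Semi-major axis a = 6371 + 1210 = 7581 km. Period T = 2π√(a³/μ) = 2π√(7581³/398600) = 6569.0 s = 109.48 min.

109.5 min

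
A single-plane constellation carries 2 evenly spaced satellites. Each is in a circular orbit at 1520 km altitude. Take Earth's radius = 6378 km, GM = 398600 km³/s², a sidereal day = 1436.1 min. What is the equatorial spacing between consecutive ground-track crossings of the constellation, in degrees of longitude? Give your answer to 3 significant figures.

14.6°

Semi-major axis a = 6378 + 1520 = 7898 km. Period T = 2π√(a³/μ) = 2π√(7898³/398600) = 6985.3 s = 116.42 min.
Single-satellite node shift = (6985.3/86166) × 360° = 29.18°.
With 2 satellites evenly phased, successive equator crossings are 29.18/2 = 14.592° apart.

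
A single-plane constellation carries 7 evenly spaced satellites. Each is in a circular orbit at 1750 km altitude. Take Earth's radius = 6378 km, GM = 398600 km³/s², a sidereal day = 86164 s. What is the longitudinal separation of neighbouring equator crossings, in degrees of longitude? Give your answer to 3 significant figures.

4.35°

Semi-major axis a = 6378 + 1750 = 8128 km. Period T = 2π√(a³/μ) = 2π√(8128³/398600) = 7292.7 s = 121.54 min.
Single-satellite node shift = (7292.7/86164) × 360° = 30.47°.
With 7 satellites evenly phased, successive equator crossings are 30.47/7 = 4.353° apart.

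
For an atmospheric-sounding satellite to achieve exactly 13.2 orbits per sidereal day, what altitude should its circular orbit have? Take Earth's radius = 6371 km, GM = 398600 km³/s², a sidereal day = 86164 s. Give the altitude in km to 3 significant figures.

Required period T = 86164 / 13.2 = 6527.6 s.
From T = 2π√(a³/μ): a = (μ T²/4π²)^(1/3) = (398600 × 6527.6² / 4π²)^(1/3) = 7549 km.
Altitude h = a − R = 7549 − 6371 = 1178 km.

1180 km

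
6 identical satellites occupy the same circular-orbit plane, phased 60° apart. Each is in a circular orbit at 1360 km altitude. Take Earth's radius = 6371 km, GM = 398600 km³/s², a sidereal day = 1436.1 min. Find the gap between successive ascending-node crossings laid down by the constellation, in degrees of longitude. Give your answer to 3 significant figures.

4.71°

Semi-major axis a = 6371 + 1360 = 7731 km. Period T = 2π√(a³/μ) = 2π√(7731³/398600) = 6765.0 s = 112.75 min.
Single-satellite node shift = (6765.0/86166) × 360° = 28.26°.
With 6 satellites evenly phased, successive equator crossings are 28.26/6 = 4.711° apart.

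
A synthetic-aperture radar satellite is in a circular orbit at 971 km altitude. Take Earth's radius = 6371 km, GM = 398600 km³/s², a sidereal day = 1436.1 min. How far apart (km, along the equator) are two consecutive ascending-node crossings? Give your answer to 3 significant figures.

Semi-major axis a = 6371 + 971 = 7342 km. Period T = 2π√(a³/μ) = 2π√(7342³/398600) = 6260.8 s = 104.35 min.
During one orbit Earth rotates (6260.8 / 86166) × 360° = 26.16°.
At the equator that is 26.16° × (2π·6371/360) km/° = 26.16 × 111.2 = 2909 km.

2910 km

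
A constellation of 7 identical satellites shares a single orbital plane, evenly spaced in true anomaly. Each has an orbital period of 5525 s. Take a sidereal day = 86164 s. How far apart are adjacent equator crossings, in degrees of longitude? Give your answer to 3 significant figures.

Single-satellite node shift = (5525.0/86164) × 360° = 23.08°.
With 7 satellites evenly phased, successive equator crossings are 23.08/7 = 3.298° apart.

3.30°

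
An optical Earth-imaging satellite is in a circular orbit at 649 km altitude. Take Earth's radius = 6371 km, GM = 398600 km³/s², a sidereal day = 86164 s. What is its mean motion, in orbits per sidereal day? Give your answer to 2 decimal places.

Semi-major axis a = 6371 + 649 = 7020 km. Period T = 2π√(a³/μ) = 2π√(7020³/398600) = 5853.5 s = 97.56 min.
Orbits per sidereal day = 86164 / 5853.5 = 14.720.

14.72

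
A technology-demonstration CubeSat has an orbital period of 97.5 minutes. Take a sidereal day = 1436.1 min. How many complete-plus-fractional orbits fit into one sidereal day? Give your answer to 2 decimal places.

14.73

T = 97.5 min = 5850.0 s.
Orbits per sidereal day = 86166 / 5850.0 = 14.729.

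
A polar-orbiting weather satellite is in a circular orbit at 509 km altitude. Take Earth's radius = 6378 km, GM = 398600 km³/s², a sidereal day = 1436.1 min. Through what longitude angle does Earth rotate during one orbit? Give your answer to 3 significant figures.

Semi-major axis a = 6378 + 509 = 6887 km. Period T = 2π√(a³/μ) = 2π√(6887³/398600) = 5688.0 s = 94.80 min.
During one orbit Earth rotates (5688.0 / 86166) × 360° = 23.76°.

23.8°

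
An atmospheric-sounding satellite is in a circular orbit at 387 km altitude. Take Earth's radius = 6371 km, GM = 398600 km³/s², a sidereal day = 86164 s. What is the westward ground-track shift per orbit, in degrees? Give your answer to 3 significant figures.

Semi-major axis a = 6371 + 387 = 6758 km. Period T = 2π√(a³/μ) = 2π√(6758³/398600) = 5528.9 s = 92.15 min.
During one orbit Earth rotates (5528.9 / 86164) × 360° = 23.10°.

23.1°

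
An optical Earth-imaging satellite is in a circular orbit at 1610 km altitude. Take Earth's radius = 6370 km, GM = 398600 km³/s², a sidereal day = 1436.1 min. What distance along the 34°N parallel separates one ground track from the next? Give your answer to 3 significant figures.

Semi-major axis a = 6370 + 1610 = 7980 km. Period T = 2π√(a³/μ) = 2π√(7980³/398600) = 7094.4 s = 118.24 min.
Node shift per orbit = (7094.4/86166) × 360° = 29.64°.
Equatorial spacing = 29.64 × 111.2 km/° = 3295 km.
At 34° latitude, spacing = 3295 × cos(34°) = 2732 km.

2730 km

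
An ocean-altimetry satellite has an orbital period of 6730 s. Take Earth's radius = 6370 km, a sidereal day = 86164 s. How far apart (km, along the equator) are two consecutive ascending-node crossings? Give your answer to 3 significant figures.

During one orbit Earth rotates (6730.0 / 86164) × 360° = 28.12°.
At the equator that is 28.12° × (2π·6370/360) km/° = 28.12 × 111.2 = 3126 km.

3130 km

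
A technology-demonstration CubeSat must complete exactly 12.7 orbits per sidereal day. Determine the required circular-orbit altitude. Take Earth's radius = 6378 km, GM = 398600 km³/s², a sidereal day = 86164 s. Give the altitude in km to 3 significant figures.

Required period T = 86164 / 12.7 = 6784.6 s.
From T = 2π√(a³/μ): a = (μ T²/4π²)^(1/3) = (398600 × 6784.6² / 4π²)^(1/3) = 7746 km.
Altitude h = a − R = 7746 − 6378 = 1368 km.

1370 km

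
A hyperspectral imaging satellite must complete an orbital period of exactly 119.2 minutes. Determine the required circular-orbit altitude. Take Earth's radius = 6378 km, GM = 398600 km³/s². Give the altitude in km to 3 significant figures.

1650 km

T = 119.2 min = 7152.0 s.
From T = 2π√(a³/μ): a = (μ T²/4π²)^(1/3) = (398600 × 7152.0² / 4π²)^(1/3) = 8023 km.
Altitude h = a − R = 8023 − 6378 = 1645 km.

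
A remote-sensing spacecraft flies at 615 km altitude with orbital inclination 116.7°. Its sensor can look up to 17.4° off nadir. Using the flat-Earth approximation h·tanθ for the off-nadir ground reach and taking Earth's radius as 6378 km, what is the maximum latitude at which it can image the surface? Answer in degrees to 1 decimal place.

Retrograde orbit: the ground track reaches ±(180° − i) = ±(180 − 116.7) = ±63.3°.
Sensor half-swath on the ground ≈ 615·tan(17.4°) = 193 km = 1.73° of latitude.
Maximum observable latitude ≈ 63.3 + 1.73 = 65.0°.

65.0°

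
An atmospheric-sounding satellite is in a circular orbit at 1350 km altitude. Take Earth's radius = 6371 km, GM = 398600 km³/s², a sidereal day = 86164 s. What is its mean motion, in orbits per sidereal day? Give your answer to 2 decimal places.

12.76

Semi-major axis a = 6371 + 1350 = 7721 km. Period T = 2π√(a³/μ) = 2π√(7721³/398600) = 6751.8 s = 112.53 min.
Orbits per sidereal day = 86164 / 6751.8 = 12.762.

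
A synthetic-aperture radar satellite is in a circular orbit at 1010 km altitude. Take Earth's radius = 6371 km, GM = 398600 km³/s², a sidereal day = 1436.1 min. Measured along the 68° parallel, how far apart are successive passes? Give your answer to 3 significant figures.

Semi-major axis a = 6371 + 1010 = 7381 km. Period T = 2π√(a³/μ) = 2π√(7381³/398600) = 6310.8 s = 105.18 min.
Node shift per orbit = (6310.8/86166) × 360° = 26.37°.
Equatorial spacing = 26.37 × 111.2 km/° = 2932 km.
At 68° latitude, spacing = 2932 × cos(68°) = 1098 km.

1100 km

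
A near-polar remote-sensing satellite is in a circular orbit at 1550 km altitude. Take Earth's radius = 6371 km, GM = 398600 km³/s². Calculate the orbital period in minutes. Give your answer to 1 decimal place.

116.9 min

Semi-major axis a = 6371 + 1550 = 7921 km. Period T = 2π√(a³/μ) = 2π√(7921³/398600) = 7015.9 s = 116.93 min.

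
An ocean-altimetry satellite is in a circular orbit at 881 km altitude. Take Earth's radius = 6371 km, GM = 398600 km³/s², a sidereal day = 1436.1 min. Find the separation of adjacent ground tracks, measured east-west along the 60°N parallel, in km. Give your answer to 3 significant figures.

1430 km

Semi-major axis a = 6371 + 881 = 7252 km. Period T = 2π√(a³/μ) = 2π√(7252³/398600) = 6146.1 s = 102.43 min.
Node shift per orbit = (6146.1/86166) × 360° = 25.68°.
Equatorial spacing = 25.68 × 111.2 km/° = 2855 km.
At 60° latitude, spacing = 2855 × cos(60°) = 1428 km.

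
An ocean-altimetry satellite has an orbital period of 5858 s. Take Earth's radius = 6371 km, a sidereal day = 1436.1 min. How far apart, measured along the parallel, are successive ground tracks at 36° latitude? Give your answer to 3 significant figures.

Node shift per orbit = (5858.0/86166) × 360° = 24.47°.
Equatorial spacing = 24.47 × 111.2 km/° = 2721 km.
At 36° latitude, spacing = 2721 × cos(36°) = 2202 km.

2200 km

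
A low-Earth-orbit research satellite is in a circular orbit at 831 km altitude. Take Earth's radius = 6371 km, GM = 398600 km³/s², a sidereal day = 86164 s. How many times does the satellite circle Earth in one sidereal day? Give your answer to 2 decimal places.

Semi-major axis a = 6371 + 831 = 7202 km. Period T = 2π√(a³/μ) = 2π√(7202³/398600) = 6082.6 s = 101.38 min.
Orbits per sidereal day = 86164 / 6082.6 = 14.166.

14.17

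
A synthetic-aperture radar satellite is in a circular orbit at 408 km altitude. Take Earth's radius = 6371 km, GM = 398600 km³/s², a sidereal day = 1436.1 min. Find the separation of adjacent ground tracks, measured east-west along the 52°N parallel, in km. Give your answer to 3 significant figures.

1590 km

Semi-major axis a = 6371 + 408 = 6779 km. Period T = 2π√(a³/μ) = 2π√(6779³/398600) = 5554.7 s = 92.58 min.
Node shift per orbit = (5554.7/86166) × 360° = 23.21°.
Equatorial spacing = 23.21 × 111.2 km/° = 2581 km.
At 52° latitude, spacing = 2581 × cos(52°) = 1589 km.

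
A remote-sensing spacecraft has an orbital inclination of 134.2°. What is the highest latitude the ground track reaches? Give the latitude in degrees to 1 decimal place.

Retrograde orbit: the ground track reaches ±(180° − i) = ±(180 − 134.2) = ±45.8°.

45.8°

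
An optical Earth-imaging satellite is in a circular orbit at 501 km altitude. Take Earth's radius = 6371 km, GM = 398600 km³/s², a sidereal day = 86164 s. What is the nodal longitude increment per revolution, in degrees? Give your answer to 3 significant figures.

Semi-major axis a = 6371 + 501 = 6872 km. Period T = 2π√(a³/μ) = 2π√(6872³/398600) = 5669.4 s = 94.49 min.
During one orbit Earth rotates (5669.4 / 86164) × 360° = 23.69°.

23.7°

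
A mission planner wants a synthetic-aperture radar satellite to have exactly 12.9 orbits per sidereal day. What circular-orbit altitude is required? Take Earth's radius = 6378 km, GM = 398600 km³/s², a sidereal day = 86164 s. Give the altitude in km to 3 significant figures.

1290 km

Required period T = 86164 / 12.9 = 6679.4 s.
From T = 2π√(a³/μ): a = (μ T²/4π²)^(1/3) = (398600 × 6679.4² / 4π²)^(1/3) = 7666 km.
Altitude h = a − R = 7666 − 6378 = 1288 km.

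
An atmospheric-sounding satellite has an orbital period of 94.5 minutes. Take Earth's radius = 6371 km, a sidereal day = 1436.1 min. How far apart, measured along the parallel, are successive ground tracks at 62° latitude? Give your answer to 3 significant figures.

T = 94.5 min = 5670.0 s.
Node shift per orbit = (5670.0/86166) × 360° = 23.69°.
Equatorial spacing = 23.69 × 111.2 km/° = 2634 km.
At 62° latitude, spacing = 2634 × cos(62°) = 1237 km.

1240 km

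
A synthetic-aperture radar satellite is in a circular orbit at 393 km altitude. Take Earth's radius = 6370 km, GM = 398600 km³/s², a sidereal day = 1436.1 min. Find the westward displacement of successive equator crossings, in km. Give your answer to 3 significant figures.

2570 km

Semi-major axis a = 6370 + 393 = 6763 km. Period T = 2π√(a³/μ) = 2π√(6763³/398600) = 5535.0 s = 92.25 min.
During one orbit Earth rotates (5535.0 / 86166) × 360° = 23.13°.
At the equator that is 23.13° × (2π·6370/360) km/° = 23.13 × 111.2 = 2571 km.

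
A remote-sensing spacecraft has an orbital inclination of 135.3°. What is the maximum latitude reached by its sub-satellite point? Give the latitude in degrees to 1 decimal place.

44.7°

Retrograde orbit: the ground track reaches ±(180° − i) = ±(180 − 135.3) = ±44.7°.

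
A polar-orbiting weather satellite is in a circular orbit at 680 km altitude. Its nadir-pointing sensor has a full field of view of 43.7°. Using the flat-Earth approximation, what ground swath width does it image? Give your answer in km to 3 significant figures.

545 km

Half-angle = 43.7°/2 = 21.85°.
Swath width ≈ 2h·tan(θ/2) = 2 × 680 × tan(21.85°) = 545.3 km.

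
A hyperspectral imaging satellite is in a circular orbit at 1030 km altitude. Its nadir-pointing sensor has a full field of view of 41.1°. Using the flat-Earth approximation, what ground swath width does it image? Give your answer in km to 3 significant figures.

772 km

Half-angle = 41.1°/2 = 20.55°.
Swath width ≈ 2h·tan(θ/2) = 2 × 1030 × tan(20.55°) = 772.3 km.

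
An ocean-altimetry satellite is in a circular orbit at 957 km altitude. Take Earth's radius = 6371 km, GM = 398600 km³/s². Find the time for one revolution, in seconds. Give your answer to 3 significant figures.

6240 seconds

Semi-major axis a = 6371 + 957 = 7328 km. Period T = 2π√(a³/μ) = 2π√(7328³/398600) = 6242.9 s = 104.05 min.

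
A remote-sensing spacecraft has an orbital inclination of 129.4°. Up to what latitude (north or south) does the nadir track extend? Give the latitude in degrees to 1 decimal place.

50.6°

Retrograde orbit: the ground track reaches ±(180° − i) = ±(180 − 129.4) = ±50.6°.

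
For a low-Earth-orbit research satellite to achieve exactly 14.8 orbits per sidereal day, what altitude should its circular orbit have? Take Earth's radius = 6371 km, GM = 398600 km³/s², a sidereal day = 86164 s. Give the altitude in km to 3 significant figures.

Required period T = 86164 / 14.8 = 5821.9 s.
From T = 2π√(a³/μ): a = (μ T²/4π²)^(1/3) = (398600 × 5821.9² / 4π²)^(1/3) = 6995 km.
Altitude h = a − R = 6995 − 6371 = 624 km.

624 km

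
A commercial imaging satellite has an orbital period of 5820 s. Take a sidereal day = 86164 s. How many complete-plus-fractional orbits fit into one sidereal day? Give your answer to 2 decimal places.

Orbits per sidereal day = 86164 / 5820.0 = 14.805.

14.80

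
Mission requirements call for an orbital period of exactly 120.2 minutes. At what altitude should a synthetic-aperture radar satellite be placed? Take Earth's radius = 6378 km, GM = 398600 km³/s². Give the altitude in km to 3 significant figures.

T = 120.2 min = 7212.0 s.
From T = 2π√(a³/μ): a = (μ T²/4π²)^(1/3) = (398600 × 7212.0² / 4π²)^(1/3) = 8068 km.
Altitude h = a − R = 8068 − 6378 = 1690 km.

1690 km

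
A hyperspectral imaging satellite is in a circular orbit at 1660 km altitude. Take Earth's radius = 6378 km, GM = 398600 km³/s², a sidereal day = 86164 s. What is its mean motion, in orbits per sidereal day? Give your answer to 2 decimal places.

Semi-major axis a = 6378 + 1660 = 8038 km. Period T = 2π√(a³/μ) = 2π√(8038³/398600) = 7171.9 s = 119.53 min.
Orbits per sidereal day = 86164 / 7171.9 = 12.014.

12.01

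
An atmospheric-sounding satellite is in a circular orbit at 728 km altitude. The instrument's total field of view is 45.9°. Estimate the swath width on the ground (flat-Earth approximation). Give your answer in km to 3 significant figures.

Half-angle = 45.9°/2 = 22.95°.
Swath width ≈ 2h·tan(θ/2) = 2 × 728 × tan(22.95°) = 616.5 km.

617 km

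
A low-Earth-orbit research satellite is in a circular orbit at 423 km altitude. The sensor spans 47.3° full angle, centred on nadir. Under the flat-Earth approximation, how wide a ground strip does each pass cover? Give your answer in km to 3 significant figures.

Half-angle = 47.3°/2 = 23.65°.
Swath width ≈ 2h·tan(θ/2) = 2 × 423 × tan(23.65°) = 370.5 km.

370 km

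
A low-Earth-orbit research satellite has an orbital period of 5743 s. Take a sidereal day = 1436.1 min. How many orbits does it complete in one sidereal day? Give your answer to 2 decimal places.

Orbits per sidereal day = 86166 / 5743.0 = 15.004.

15.00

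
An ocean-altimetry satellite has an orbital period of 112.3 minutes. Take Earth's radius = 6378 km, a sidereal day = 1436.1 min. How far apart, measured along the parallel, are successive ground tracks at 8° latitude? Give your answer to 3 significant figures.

T = 112.3 min = 6738.0 s.
Node shift per orbit = (6738.0/86166) × 360° = 28.15°.
Equatorial spacing = 28.15 × 111.3 km/° = 3134 km.
At 8° latitude, spacing = 3134 × cos(8°) = 3103 km.

3100 km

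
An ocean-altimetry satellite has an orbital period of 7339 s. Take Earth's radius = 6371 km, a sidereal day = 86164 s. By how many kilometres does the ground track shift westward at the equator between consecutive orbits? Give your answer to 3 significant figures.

3410 km

During one orbit Earth rotates (7339.0 / 86164) × 360° = 30.66°.
At the equator that is 30.66° × (2π·6371/360) km/° = 30.66 × 111.2 = 3410 km.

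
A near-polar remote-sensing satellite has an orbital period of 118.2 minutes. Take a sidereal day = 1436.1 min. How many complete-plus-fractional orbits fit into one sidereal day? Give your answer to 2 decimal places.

12.15

T = 118.2 min = 7092.0 s.
Orbits per sidereal day = 86166 / 7092.0 = 12.150.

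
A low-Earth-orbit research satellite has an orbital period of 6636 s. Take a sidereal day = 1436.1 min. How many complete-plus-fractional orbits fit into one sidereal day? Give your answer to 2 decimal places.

Orbits per sidereal day = 86166 / 6636.0 = 12.985.

12.98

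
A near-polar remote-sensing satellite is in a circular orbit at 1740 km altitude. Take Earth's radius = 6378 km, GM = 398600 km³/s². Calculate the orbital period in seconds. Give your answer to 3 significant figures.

Semi-major axis a = 6378 + 1740 = 8118 km. Period T = 2π√(a³/μ) = 2π√(8118³/398600) = 7279.2 s = 121.32 min.

7280 seconds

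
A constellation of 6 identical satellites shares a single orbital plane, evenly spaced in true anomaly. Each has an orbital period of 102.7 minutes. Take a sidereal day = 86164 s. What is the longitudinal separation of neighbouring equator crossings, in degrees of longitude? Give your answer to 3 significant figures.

4.29°

T = 102.7 min = 6162.0 s.
Single-satellite node shift = (6162.0/86164) × 360° = 25.75°.
With 6 satellites evenly phased, successive equator crossings are 25.75/6 = 4.291° apart.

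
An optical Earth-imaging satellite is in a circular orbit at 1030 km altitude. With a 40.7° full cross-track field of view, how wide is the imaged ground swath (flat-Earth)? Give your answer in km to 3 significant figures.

Half-angle = 40.7°/2 = 20.35°.
Swath width ≈ 2h·tan(θ/2) = 2 × 1030 × tan(20.35°) = 764.1 km.

764 km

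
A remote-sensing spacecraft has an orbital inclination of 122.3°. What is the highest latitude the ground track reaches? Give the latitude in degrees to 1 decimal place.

Retrograde orbit: the ground track reaches ±(180° − i) = ±(180 − 122.3) = ±57.7°.

57.7°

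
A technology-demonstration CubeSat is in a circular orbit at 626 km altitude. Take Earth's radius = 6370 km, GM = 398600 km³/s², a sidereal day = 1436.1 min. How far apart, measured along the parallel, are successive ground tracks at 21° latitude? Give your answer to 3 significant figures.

2530 km

Semi-major axis a = 6370 + 626 = 6996 km. Period T = 2π√(a³/μ) = 2π√(6996³/398600) = 5823.5 s = 97.06 min.
Node shift per orbit = (5823.5/86166) × 360° = 24.33°.
Equatorial spacing = 24.33 × 111.2 km/° = 2705 km.
At 21° latitude, spacing = 2705 × cos(21°) = 2525 km.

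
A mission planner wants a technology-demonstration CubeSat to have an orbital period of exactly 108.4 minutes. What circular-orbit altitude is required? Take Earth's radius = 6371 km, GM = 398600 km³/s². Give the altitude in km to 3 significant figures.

T = 108.4 min = 6504.0 s.
From T = 2π√(a³/μ): a = (μ T²/4π²)^(1/3) = (398600 × 6504.0² / 4π²)^(1/3) = 7531 km.
Altitude h = a − R = 7531 − 6371 = 1160 km.

1160 km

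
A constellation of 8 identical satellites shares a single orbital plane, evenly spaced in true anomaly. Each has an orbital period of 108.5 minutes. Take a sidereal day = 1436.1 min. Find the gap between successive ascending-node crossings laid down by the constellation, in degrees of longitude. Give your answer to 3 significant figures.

T = 108.5 min = 6510.0 s.
Single-satellite node shift = (6510.0/86166) × 360° = 27.20°.
With 8 satellites evenly phased, successive equator crossings are 27.20/8 = 3.400° apart.

3.40°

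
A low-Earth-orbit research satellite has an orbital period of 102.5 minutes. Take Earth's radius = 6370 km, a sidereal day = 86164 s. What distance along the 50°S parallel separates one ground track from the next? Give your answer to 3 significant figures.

T = 102.5 min = 6150.0 s.
Node shift per orbit = (6150.0/86164) × 360° = 25.70°.
Equatorial spacing = 25.70 × 111.2 km/° = 2857 km.
At 50° latitude, spacing = 2857 × cos(50°) = 1836 km.

1840 km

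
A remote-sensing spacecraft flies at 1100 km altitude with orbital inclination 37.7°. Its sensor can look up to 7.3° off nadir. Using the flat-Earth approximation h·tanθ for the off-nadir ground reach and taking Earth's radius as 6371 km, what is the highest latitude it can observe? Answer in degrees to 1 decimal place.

39.0°

For a prograde orbit the ground track reaches latitude ±i = ±37.7°.
Sensor half-swath on the ground ≈ 1100·tan(7.3°) = 141 km = 1.27° of latitude.
Maximum observable latitude ≈ 37.7 + 1.27 = 39.0°.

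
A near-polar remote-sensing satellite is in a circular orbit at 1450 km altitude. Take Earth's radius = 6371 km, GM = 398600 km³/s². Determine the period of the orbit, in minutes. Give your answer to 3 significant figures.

Semi-major axis a = 6371 + 1450 = 7821 km. Period T = 2π√(a³/μ) = 2π√(7821³/398600) = 6883.4 s = 114.72 min.

115 min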